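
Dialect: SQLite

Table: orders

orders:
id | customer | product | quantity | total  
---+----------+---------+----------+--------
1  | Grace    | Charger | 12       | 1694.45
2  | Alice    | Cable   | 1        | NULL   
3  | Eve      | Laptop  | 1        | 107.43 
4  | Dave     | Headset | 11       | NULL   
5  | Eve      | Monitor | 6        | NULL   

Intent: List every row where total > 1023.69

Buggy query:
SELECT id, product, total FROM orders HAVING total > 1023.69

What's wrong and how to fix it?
Bug: HAVING filters the output of aggregation, but this query has no GROUP BY and no aggregate functions, so SQLite rejects it (HAVING clause on a non-aggregate query); the condition here is per row

Fix: Replace HAVING with WHERE since the condition applies to individual rows

Corrected query:
SELECT id, product, total FROM orders WHERE total > 1023.69

Result:
id | product | total  
---+---------+--------
1  | Charger | 1694.45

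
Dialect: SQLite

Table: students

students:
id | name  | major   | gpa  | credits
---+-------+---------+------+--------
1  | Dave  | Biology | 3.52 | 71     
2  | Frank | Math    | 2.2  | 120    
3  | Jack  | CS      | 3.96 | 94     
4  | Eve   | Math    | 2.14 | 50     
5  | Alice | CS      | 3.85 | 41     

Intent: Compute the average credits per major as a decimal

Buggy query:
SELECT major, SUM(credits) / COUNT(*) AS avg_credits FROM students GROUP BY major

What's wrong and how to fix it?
Bug: Both operands are integers, so '/' performs integer division and truncates

Fix: Cast one side to REAL so the division keeps the fractional part

Corrected query:
SELECT major, SUM(credits) * 1.0 / COUNT(*) AS avg_credits FROM students GROUP BY major

Result:
major   | avg_credits
--------+------------
Biology | 71         
CS      | 67.5       
Math    | 85         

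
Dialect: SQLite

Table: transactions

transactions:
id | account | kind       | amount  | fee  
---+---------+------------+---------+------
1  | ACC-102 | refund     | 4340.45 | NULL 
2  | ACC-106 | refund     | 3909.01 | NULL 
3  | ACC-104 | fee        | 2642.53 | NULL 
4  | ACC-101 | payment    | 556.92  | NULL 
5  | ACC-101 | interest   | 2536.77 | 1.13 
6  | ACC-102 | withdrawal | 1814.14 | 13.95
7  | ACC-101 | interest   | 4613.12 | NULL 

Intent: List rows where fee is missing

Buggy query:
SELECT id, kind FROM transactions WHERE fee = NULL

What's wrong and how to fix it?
Bug: '= NULL' is always unknown in SQL three-valued logic, so no rows match

Fix: Replace '= NULL' with 'IS NULL'

Corrected query:
SELECT id, kind FROM transactions WHERE fee IS NULL

Result:
id | kind    
---+---------
1  | refund  
2  | refund  
3  | fee     
4  | payment 
7  | interest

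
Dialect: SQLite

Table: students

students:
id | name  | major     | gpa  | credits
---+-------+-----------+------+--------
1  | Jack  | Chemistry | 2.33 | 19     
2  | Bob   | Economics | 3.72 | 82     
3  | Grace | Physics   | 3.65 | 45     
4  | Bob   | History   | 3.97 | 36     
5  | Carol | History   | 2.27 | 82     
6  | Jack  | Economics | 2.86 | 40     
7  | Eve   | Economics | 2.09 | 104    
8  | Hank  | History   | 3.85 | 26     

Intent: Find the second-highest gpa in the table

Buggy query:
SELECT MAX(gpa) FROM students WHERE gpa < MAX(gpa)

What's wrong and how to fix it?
Bug: MAX(gpa) on the right of the comparison is an aggregate-in-WHERE error

Fix: Compute the overall MAX in a subquery, then take MAX of rows below it

Corrected query:
SELECT MAX(gpa) FROM students WHERE gpa < (SELECT MAX(gpa) FROM students)

Result:
MAX(gpa)
--------
3.85    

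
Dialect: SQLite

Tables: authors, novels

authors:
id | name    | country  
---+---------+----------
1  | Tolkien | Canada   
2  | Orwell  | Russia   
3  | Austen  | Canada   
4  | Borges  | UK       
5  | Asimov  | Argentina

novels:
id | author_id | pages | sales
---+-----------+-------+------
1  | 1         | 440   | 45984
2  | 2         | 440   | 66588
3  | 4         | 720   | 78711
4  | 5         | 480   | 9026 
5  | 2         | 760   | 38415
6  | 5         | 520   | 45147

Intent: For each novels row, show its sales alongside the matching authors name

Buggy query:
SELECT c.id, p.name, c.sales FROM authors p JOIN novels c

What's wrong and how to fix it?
Bug: Missing join condition: each novels row is matched to all authors rows instead of just its own

Fix: Specify the join condition linking the foreign key to the parent id

Corrected query:
SELECT c.id, p.name, c.sales FROM authors p JOIN novels c ON c.author_id = p.id

Result:
id | name    | sales
---+---------+------
1  | Tolkien | 45984
2  | Orwell  | 66588
3  | Borges  | 78711
4  | Asimov  | 9026 
5  | Orwell  | 38415
6  | Asimov  | 45147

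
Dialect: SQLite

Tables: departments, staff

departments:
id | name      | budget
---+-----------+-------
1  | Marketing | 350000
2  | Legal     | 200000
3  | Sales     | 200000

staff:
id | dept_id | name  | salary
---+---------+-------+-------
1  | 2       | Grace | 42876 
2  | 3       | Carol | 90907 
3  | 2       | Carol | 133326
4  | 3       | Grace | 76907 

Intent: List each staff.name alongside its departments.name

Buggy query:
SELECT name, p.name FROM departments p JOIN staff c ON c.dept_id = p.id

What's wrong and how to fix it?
Bug: Both tables have a 'name' column; the unqualified reference is ambiguous

Fix: Prefix ambiguous columns with the table alias

Corrected query:
SELECT c.name, p.name FROM departments p JOIN staff c ON c.dept_id = p.id

Result:
name  | name 
------+------
Grace | Legal
Carol | Sales
Carol | Legal
Grace | Sales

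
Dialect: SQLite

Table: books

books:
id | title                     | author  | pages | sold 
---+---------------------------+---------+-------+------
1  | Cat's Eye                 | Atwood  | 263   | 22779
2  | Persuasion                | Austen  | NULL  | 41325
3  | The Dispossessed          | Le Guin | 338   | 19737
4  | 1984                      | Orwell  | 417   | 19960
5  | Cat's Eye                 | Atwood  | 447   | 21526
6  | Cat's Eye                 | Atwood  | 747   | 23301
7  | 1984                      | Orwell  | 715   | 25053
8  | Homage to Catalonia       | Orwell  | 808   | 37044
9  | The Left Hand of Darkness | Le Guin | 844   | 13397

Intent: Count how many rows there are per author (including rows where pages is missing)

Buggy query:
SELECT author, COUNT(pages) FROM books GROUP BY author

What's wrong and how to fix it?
Bug: COUNT(column) counts non-NULL values only; rows with NULL pages aren't counted

Fix: Replace COUNT(pages) with COUNT(*)

Corrected query:
SELECT author, COUNT(*) FROM books GROUP BY author

Result:
author  | COUNT(*)
--------+---------
Atwood  | 3       
Austen  | 1       
Le Guin | 2       
Orwell  | 3       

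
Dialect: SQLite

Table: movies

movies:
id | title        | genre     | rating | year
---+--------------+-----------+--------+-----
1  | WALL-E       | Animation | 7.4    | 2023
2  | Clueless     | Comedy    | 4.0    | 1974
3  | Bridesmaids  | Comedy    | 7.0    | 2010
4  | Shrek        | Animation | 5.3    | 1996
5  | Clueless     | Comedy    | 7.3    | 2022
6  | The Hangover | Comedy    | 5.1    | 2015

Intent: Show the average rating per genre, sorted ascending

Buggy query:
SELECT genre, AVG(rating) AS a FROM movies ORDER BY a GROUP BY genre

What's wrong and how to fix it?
Bug: ORDER BY appears before GROUP BY; SQL clause order requires GROUP BY first

Fix: Move ORDER BY to the end, after GROUP BY

Corrected query:
SELECT genre, AVG(rating) AS a FROM movies GROUP BY genre ORDER BY a

Result:
genre     | a   
----------+-----
Comedy    | 5.85
Animation | 6.35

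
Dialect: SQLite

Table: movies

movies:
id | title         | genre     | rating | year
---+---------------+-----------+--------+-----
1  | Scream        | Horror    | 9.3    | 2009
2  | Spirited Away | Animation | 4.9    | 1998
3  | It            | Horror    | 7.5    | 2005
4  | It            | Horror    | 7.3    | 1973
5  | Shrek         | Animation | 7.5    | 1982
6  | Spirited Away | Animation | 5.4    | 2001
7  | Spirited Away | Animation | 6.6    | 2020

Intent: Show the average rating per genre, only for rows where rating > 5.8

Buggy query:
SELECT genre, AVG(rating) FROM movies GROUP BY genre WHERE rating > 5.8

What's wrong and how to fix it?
Bug: Row-level WHERE must come before GROUP BY in the clause order

Fix: Place WHERE between FROM and GROUP BY

Corrected query:
SELECT genre, AVG(rating) FROM movies WHERE rating > 5.8 GROUP BY genre

Result:
genre     | AVG(rating)
----------+------------
Animation | 7.05       
Horror    | 8.033333   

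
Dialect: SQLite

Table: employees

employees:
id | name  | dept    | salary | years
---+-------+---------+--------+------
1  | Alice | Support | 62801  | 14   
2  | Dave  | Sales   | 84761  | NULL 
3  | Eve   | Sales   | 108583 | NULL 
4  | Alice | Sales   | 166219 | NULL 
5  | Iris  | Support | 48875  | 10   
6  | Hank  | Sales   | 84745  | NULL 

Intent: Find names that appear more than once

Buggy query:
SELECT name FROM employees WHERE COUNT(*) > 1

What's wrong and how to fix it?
Bug: WHERE can't reference COUNT(*); aggregates are computed after WHERE

Fix: GROUP BY name, then filter groups with HAVING COUNT(*) > 1

Corrected query:
SELECT name FROM employees GROUP BY name HAVING COUNT(*) > 1

Result:
name 
-----
Alice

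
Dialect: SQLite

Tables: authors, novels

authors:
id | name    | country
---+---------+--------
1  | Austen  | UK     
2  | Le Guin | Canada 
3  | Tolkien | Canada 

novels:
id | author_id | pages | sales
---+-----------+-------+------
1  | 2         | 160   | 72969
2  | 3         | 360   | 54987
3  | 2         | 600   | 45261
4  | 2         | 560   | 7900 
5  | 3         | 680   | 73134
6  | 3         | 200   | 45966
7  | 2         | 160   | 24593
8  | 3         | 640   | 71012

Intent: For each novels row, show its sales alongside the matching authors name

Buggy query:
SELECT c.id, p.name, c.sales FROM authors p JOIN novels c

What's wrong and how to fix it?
Bug: Missing join condition: each novels row is matched to all authors rows instead of just its own

Fix: Add ON c.author_id = p.id to the JOIN

Corrected query:
SELECT c.id, p.name, c.sales FROM authors p JOIN novels c ON c.author_id = p.id

Result:
id | name    | sales
---+---------+------
1  | Le Guin | 72969
2  | Tolkien | 54987
3  | Le Guin | 45261
4  | Le Guin | 7900 
5  | Tolkien | 73134
6  | Tolkien | 45966
7  | Le Guin | 24593
8  | Tolkien | 71012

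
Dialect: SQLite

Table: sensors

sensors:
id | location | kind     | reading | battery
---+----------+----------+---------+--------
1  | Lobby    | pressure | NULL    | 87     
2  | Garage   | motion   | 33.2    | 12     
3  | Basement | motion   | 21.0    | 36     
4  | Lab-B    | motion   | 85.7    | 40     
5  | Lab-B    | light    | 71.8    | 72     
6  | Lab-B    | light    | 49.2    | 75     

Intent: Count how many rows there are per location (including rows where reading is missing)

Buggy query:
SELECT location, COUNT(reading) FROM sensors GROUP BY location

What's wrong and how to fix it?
Bug: COUNT(reading) skips NULLs, so groups with missing reading are undercounted

Fix: Replace COUNT(reading) with COUNT(*)

Corrected query:
SELECT location, COUNT(*) FROM sensors GROUP BY location

Result:
location | COUNT(*)
---------+---------
Basement | 1       
Garage   | 1       
Lab-B    | 3       
Lobby    | 1       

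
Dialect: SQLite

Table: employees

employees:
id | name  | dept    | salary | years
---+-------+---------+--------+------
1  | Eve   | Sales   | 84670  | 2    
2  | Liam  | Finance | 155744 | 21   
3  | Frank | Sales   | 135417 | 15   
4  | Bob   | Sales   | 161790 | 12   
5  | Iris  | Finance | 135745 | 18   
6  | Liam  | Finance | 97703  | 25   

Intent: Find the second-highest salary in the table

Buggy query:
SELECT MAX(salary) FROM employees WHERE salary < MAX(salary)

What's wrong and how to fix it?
Bug: The inner MAX is an aggregate inside WHERE, which is not allowed

Fix: Compute the overall MAX in a subquery, then take MAX of rows below it

Corrected query:
SELECT MAX(salary) FROM employees WHERE salary < (SELECT MAX(salary) FROM employees)

Result:
MAX(salary)
-----------
155744     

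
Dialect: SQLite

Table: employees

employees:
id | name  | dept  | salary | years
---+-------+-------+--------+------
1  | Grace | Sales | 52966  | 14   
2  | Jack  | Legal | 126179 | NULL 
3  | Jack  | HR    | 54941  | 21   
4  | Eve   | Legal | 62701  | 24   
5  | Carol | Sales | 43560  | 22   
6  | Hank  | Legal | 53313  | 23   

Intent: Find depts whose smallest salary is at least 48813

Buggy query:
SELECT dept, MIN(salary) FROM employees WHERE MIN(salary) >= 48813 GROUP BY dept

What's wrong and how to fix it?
Bug: MIN() in WHERE is a misuse of aggregate

Fix: Use HAVING for the per-group MIN condition

Corrected query:
SELECT dept, MIN(salary) FROM employees GROUP BY dept HAVING MIN(salary) >= 48813

Result:
dept  | MIN(salary)
------+------------
HR    | 54941      
Legal | 53313      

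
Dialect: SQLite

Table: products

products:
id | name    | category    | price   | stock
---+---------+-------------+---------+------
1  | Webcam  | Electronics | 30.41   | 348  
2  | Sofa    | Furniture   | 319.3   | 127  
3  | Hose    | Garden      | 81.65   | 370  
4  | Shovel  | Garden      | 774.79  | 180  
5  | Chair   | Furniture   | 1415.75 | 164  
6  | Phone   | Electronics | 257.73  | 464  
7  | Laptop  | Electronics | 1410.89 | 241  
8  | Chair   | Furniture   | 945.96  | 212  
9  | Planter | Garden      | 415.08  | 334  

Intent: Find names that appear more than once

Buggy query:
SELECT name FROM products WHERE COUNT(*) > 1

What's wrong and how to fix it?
Bug: WHERE can't reference COUNT(*); aggregates are computed after WHERE

Fix: Group first, then use HAVING for the count condition

Corrected query:
SELECT name FROM products GROUP BY name HAVING COUNT(*) > 1

Result:
name 
-----
Chair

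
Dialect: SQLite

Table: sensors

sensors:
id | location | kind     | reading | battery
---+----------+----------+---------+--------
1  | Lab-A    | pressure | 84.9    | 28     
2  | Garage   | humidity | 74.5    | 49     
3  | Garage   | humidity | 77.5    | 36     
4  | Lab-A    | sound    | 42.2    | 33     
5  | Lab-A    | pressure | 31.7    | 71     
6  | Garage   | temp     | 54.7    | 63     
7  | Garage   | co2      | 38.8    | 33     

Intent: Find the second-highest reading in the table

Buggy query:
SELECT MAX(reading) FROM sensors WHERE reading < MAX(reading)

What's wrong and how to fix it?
Bug: MAX(reading) on the right of the comparison is an aggregate-in-WHERE error

Fix: Compute the overall MAX in a subquery, then take MAX of rows below it

Corrected query:
SELECT MAX(reading) FROM sensors WHERE reading < (SELECT MAX(reading) FROM sensors)

Result:
MAX(reading)
------------
77.5        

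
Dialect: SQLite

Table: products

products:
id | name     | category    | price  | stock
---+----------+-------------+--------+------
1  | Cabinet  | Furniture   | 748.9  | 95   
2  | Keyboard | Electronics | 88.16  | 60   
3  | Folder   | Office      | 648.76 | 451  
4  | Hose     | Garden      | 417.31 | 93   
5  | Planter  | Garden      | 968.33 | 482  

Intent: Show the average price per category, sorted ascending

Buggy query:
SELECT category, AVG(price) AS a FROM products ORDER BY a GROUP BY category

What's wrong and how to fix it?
Bug: ORDER BY appears before GROUP BY; SQL clause order requires GROUP BY first

Fix: Move ORDER BY to the end, after GROUP BY

Corrected query:
SELECT category, AVG(price) AS a FROM products GROUP BY category ORDER BY a

Result:
category    | a     
------------+-------
Electronics | 88.16 
Office      | 648.76
Garden      | 692.82
Furniture   | 748.9 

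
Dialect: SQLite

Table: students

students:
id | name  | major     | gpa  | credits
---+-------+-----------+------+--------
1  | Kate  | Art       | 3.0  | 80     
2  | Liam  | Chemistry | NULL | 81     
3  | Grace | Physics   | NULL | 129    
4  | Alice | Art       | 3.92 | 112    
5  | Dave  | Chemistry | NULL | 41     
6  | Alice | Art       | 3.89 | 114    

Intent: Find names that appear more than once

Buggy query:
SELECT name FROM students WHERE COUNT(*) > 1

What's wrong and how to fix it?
Bug: COUNT(*) is an aggregate and cannot be used in WHERE

Fix: GROUP BY name, then filter groups with HAVING COUNT(*) > 1

Corrected query:
SELECT name FROM students GROUP BY name HAVING COUNT(*) > 1

Result:
name 
-----
Alice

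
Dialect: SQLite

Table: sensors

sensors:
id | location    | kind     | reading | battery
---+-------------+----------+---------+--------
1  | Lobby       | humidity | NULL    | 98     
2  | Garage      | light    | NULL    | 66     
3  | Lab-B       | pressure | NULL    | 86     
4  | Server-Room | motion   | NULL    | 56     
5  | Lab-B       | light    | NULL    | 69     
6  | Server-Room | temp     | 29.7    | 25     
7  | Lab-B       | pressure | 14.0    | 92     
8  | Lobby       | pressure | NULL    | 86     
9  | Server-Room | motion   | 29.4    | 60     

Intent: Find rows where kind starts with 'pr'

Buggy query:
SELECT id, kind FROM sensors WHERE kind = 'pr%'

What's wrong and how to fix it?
Bug: Wildcards only work with LIKE; '=' treats '%' as a literal character

Fix: Use LIKE for wildcard pattern matching

Corrected query:
SELECT id, kind FROM sensors WHERE kind LIKE 'pr%'

Result:
id | kind    
---+---------
3  | pressure
7  | pressure
8  | pressure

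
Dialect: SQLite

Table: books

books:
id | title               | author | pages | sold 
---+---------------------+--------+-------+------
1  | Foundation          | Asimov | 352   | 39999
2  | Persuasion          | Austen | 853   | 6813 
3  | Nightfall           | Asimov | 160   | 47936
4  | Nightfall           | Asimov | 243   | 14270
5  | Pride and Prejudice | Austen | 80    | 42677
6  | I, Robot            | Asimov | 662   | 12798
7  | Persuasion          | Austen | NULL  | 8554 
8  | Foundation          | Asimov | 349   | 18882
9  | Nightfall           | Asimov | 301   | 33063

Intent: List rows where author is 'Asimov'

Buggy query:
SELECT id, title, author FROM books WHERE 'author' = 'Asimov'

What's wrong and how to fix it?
Bug: 'author' in single quotes is a string literal, not the column; the comparison is literal-vs-literal and never true

Fix: Remove the quotes around the column name (or use double quotes for an identifier)

Corrected query:
SELECT id, title, author FROM books WHERE author = 'Asimov'

Result:
id | title      | author
---+------------+-------
1  | Foundation | Asimov
3  | Nightfall  | Asimov
4  | Nightfall  | Asimov
6  | I, Robot   | Asimov
8  | Foundation | Asimov
9  | Nightfall  | Asimov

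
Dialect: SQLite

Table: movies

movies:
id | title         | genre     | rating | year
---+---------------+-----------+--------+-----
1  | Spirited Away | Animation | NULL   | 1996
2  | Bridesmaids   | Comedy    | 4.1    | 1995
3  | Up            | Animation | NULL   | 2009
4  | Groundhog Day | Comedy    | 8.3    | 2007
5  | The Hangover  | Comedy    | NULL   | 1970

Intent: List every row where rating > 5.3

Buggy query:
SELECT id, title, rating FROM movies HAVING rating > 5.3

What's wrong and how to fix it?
Bug: This is a non-aggregate query (no GROUP BY, no aggregates), so in SQLite the HAVING clause is invalid here; a row-level condition belongs in WHERE

Fix: Use WHERE for row-level filtering

Corrected query:
SELECT id, title, rating FROM movies WHERE rating > 5.3

Result:
id | title         | rating
---+---------------+-------
4  | Groundhog Day | 8.3   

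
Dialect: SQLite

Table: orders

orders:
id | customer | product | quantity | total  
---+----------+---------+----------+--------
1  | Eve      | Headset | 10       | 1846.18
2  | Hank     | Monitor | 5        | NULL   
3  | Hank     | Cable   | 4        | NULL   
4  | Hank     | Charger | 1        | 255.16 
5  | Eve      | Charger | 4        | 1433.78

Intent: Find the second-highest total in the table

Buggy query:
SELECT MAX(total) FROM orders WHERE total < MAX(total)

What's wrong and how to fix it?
Bug: MAX(total) on the right of the comparison is an aggregate-in-WHERE error

Fix: Compute the overall MAX in a subquery, then take MAX of rows below it

Corrected query:
SELECT MAX(total) FROM orders WHERE total < (SELECT MAX(total) FROM orders)

Result:
MAX(total)
----------
1433.78   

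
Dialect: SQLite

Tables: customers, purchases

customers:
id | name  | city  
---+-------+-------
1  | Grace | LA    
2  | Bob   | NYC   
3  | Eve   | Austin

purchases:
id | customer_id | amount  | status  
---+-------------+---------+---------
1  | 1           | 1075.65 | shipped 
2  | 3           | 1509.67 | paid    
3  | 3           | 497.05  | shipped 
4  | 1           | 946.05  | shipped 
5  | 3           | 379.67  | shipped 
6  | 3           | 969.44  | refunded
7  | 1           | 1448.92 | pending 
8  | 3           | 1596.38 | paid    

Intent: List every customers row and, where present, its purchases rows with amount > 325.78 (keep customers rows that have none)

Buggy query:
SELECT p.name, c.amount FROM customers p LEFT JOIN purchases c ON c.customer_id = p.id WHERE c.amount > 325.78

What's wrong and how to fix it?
Bug: Filtering c.amount in WHERE discards the NULL rows produced by LEFT JOIN, turning it into an inner join

Fix: Put 'c.amount > 325.78' in the JOIN's ON clause instead of WHERE

Corrected query:
SELECT p.name, c.amount FROM customers p LEFT JOIN purchases c ON c.customer_id = p.id AND c.amount > 325.78

Result:
name  | amount 
------+--------
Grace | 946.05 
Grace | 1075.65
Grace | 1448.92
Bob   | NULL   
Eve   | 379.67 
Eve   | 497.05 
Eve   | 969.44 
Eve   | 1509.67
Eve   | 1596.38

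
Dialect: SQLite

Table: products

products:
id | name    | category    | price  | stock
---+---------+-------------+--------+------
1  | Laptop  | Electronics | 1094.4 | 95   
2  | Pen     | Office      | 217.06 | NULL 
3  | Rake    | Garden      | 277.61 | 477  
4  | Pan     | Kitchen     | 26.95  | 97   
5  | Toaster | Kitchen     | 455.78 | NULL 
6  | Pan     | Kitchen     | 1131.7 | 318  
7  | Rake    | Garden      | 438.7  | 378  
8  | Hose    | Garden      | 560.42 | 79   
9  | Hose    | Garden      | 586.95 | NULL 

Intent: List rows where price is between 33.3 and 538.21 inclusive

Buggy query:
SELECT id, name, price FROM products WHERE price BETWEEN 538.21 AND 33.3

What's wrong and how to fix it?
Bug: The bounds are reversed; BETWEEN a AND b requires a <= b to match anything

Fix: Swap the bounds so the smaller value comes first

Corrected query:
SELECT id, name, price FROM products WHERE price BETWEEN 33.3 AND 538.21

Result:
id | name    | price 
---+---------+-------
2  | Pen     | 217.06
3  | Rake    | 277.61
5  | Toaster | 455.78
7  | Rake    | 438.7 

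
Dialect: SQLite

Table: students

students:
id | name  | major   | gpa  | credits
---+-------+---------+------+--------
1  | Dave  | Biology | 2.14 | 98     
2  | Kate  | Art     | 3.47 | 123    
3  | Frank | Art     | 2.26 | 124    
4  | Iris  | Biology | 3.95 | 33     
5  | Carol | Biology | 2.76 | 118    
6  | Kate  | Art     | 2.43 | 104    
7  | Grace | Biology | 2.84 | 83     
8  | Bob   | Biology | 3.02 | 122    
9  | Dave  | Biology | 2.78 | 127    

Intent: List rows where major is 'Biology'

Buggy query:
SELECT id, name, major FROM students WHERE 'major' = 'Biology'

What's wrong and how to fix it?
Bug: Single quotes denote string literals in SQL; the column name is being compared as a constant string

Fix: Reference the column as major without single quotes

Corrected query:
SELECT id, name, major FROM students WHERE major = 'Biology'

Result:
id | name  | major  
---+-------+--------
1  | Dave  | Biology
4  | Iris  | Biology
5  | Carol | Biology
7  | Grace | Biology
8  | Bob   | Biology
9  | Dave  | Biology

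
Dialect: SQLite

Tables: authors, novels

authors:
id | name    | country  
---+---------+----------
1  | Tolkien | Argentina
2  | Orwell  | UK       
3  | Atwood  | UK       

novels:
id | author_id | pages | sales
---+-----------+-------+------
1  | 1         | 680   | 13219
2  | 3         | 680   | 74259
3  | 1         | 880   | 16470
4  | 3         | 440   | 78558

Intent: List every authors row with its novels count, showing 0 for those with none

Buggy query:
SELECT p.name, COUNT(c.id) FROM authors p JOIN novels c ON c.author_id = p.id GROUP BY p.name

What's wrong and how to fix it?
Bug: INNER JOIN drops authors rows that have no matching novels rows

Fix: Switch to LEFT JOIN to retain unmatched parent rows

Corrected query:
SELECT p.name, COUNT(c.id) FROM authors p LEFT JOIN novels c ON c.author_id = p.id GROUP BY p.name

Result:
name    | COUNT(c.id)
--------+------------
Atwood  | 2          
Orwell  | 0          
Tolkien | 2          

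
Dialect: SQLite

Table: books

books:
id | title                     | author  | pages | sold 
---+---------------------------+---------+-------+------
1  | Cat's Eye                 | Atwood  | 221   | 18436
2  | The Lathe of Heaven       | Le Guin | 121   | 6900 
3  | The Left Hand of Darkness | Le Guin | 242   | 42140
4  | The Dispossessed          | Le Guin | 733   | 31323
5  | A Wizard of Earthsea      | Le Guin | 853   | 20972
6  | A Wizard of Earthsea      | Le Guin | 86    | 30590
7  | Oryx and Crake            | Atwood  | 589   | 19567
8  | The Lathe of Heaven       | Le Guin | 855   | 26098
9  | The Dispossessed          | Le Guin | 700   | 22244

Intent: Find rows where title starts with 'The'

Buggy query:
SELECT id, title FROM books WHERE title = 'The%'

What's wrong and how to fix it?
Bug: '=' compares the literal string including the % character; pattern matching needs LIKE

Fix: Use LIKE for wildcard pattern matching

Corrected query:
SELECT id, title FROM books WHERE title LIKE 'The%'

Result:
id | title                    
---+--------------------------
2  | The Lathe of Heaven      
3  | The Left Hand of Darkness
4  | The Dispossessed         
8  | The Lathe of Heaven      
9  | The Dispossessed         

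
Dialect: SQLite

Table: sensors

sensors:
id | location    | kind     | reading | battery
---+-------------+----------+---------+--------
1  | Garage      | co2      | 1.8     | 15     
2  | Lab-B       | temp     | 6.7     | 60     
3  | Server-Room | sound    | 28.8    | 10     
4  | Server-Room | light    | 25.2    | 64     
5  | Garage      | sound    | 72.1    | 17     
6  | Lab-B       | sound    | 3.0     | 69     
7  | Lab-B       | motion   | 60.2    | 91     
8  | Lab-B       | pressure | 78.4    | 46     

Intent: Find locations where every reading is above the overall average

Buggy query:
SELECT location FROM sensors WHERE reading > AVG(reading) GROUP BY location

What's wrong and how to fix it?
Bug: WHERE evaluates per row before aggregation, so AVG() is unavailable

Fix: Compute the overall average in a scalar subquery and compare each group's MIN against it in HAVING

Corrected query:
SELECT location FROM sensors GROUP BY location HAVING MIN(reading) > (SELECT AVG(reading) FROM sensors)

Result:
(no rows)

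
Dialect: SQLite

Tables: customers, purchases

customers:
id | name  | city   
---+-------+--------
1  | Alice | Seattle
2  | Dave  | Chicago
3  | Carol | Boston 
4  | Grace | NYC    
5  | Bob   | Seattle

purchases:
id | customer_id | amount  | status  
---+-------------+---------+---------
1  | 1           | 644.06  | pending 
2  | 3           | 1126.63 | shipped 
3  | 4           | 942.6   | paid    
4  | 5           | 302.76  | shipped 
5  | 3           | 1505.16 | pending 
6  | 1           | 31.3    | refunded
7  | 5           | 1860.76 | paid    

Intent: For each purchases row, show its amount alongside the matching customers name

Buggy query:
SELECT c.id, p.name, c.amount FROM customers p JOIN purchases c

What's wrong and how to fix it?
Bug: Missing join condition: each purchases row is matched to all customers rows instead of just its own

Fix: Add ON c.customer_id = p.id to the JOIN

Corrected query:
SELECT c.id, p.name, c.amount FROM customers p JOIN purchases c ON c.customer_id = p.id

Result:
id | name  | amount 
---+-------+--------
1  | Alice | 644.06 
2  | Carol | 1126.63
3  | Grace | 942.6  
4  | Bob   | 302.76 
5  | Carol | 1505.16
6  | Alice | 31.3   
7  | Bob   | 1860.76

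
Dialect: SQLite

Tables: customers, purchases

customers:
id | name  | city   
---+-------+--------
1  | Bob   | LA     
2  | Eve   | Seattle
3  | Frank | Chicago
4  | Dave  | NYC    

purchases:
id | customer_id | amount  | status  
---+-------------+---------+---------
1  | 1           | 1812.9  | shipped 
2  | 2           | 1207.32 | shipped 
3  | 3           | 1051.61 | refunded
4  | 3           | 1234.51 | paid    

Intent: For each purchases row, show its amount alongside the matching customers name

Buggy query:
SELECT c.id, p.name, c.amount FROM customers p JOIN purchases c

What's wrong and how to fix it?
Bug: JOIN with no ON clause produces a cartesian product; every purchases row pairs with every customers row

Fix: Specify the join condition linking the foreign key to the parent id

Corrected query:
SELECT c.id, p.name, c.amount FROM customers p JOIN purchases c ON c.customer_id = p.id

Result:
id | name  | amount 
---+-------+--------
1  | Bob   | 1812.9 
2  | Eve   | 1207.32
3  | Frank | 1051.61
4  | Frank | 1234.51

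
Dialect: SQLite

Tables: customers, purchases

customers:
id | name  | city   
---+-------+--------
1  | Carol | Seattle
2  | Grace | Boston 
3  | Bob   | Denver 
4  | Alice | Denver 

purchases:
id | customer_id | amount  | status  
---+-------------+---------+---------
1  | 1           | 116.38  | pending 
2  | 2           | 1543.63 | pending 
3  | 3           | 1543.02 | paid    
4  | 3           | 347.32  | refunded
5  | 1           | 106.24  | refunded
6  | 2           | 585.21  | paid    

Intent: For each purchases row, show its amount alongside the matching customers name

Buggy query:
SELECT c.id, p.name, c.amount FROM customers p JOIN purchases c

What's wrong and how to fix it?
Bug: JOIN with no ON clause produces a cartesian product; every purchases row pairs with every customers row

Fix: Specify the join condition linking the foreign key to the parent id

Corrected query:
SELECT c.id, p.name, c.amount FROM customers p JOIN purchases c ON c.customer_id = p.id

Result:
id | name  | amount 
---+-------+--------
1  | Carol | 116.38 
2  | Grace | 1543.63
3  | Bob   | 1543.02
4  | Bob   | 347.32 
5  | Carol | 106.24 
6  | Grace | 585.21 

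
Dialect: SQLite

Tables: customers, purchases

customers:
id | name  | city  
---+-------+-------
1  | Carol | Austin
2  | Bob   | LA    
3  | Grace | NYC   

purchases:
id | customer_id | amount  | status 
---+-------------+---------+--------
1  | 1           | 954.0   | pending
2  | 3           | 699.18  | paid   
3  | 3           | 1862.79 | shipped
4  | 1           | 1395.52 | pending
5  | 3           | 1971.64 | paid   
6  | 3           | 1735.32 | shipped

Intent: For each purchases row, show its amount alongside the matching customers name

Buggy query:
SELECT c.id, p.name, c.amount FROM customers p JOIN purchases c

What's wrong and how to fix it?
Bug: JOIN with no ON clause produces a cartesian product; every purchases row pairs with every customers row

Fix: Specify the join condition linking the foreign key to the parent id

Corrected query:
SELECT c.id, p.name, c.amount FROM customers p JOIN purchases c ON c.customer_id = p.id

Result:
id | name  | amount 
---+-------+--------
1  | Carol | 954    
2  | Grace | 699.18 
3  | Grace | 1862.79
4  | Carol | 1395.52
5  | Grace | 1971.64
6  | Grace | 1735.32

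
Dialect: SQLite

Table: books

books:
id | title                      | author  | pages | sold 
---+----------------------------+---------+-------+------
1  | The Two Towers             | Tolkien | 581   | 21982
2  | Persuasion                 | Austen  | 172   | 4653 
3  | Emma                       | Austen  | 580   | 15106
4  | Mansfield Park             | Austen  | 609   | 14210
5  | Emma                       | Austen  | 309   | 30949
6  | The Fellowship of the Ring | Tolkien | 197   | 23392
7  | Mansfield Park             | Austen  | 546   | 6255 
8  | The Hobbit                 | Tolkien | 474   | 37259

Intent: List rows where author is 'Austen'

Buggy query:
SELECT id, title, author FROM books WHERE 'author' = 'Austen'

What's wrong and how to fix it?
Bug: 'author' in single quotes is a string literal, not the column; the comparison is literal-vs-literal and never true

Fix: Reference the column as author without single quotes

Corrected query:
SELECT id, title, author FROM books WHERE author = 'Austen'

Result:
id | title          | author
---+----------------+-------
2  | Persuasion     | Austen
3  | Emma           | Austen
4  | Mansfield Park | Austen
5  | Emma           | Austen
7  | Mansfield Park | Austen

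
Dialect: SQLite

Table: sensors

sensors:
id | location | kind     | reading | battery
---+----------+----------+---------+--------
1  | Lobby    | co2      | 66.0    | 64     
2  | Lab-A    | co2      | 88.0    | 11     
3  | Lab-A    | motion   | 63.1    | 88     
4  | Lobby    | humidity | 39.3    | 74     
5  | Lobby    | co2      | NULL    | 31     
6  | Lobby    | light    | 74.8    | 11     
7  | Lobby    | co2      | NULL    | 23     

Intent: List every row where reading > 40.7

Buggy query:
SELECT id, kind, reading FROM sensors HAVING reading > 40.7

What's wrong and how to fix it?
Bug: HAVING filters the output of aggregation, but this query has no GROUP BY and no aggregate functions, so SQLite rejects it (HAVING clause on a non-aggregate query); the condition here is per row

Fix: Replace HAVING with WHERE since the condition applies to individual rows

Corrected query:
SELECT id, kind, reading FROM sensors WHERE reading > 40.7

Result:
id | kind   | reading
---+--------+--------
1  | co2    | 66     
2  | co2    | 88     
3  | motion | 63.1   
6  | light  | 74.8   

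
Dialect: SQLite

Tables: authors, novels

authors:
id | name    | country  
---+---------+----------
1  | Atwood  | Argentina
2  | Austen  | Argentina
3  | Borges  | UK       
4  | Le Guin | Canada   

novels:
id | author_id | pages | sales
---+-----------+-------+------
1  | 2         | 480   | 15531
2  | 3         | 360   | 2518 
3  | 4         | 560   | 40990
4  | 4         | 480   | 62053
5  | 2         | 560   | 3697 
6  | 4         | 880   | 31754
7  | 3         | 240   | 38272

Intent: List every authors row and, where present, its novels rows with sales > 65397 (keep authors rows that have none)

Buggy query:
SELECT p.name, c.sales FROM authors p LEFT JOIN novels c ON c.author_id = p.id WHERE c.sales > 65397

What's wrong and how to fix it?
Bug: Filtering c.sales in WHERE discards the NULL rows produced by LEFT JOIN, turning it into an inner join

Fix: Put 'c.sales > 65397' in the JOIN's ON clause instead of WHERE

Corrected query:
SELECT p.name, c.sales FROM authors p LEFT JOIN novels c ON c.author_id = p.id AND c.sales > 65397

Result:
name    | sales
--------+------
Atwood  | NULL 
Austen  | NULL 
Borges  | NULL 
Le Guin | NULL 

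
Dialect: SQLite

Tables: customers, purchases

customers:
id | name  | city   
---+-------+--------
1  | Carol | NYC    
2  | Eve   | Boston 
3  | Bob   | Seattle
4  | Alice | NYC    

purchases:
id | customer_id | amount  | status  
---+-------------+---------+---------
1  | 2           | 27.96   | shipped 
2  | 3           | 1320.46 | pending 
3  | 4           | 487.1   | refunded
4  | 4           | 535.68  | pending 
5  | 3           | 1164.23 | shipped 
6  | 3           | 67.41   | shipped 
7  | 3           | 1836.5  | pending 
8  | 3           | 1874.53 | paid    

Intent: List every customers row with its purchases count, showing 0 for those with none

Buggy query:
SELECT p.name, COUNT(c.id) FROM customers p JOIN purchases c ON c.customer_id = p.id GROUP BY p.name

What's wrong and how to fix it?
Bug: INNER JOIN drops customers rows that have no matching purchases rows

Fix: Switch to LEFT JOIN to retain unmatched parent rows

Corrected query:
SELECT p.name, COUNT(c.id) FROM customers p LEFT JOIN purchases c ON c.customer_id = p.id GROUP BY p.name

Result:
name  | COUNT(c.id)
------+------------
Alice | 2          
Bob   | 5          
Carol | 0          
Eve   | 1          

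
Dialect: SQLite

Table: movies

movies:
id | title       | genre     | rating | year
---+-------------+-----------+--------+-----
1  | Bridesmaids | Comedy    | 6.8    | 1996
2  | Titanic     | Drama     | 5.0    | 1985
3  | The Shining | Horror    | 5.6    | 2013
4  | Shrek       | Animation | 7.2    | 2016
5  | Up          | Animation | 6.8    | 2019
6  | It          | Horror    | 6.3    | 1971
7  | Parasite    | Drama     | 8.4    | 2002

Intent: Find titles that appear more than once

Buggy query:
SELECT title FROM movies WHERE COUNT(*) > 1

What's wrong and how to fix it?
Bug: WHERE can't reference COUNT(*); aggregates are computed after WHERE

Fix: Group first, then use HAVING for the count condition

Corrected query:
SELECT title FROM movies GROUP BY title HAVING COUNT(*) > 1

Result:
(no rows)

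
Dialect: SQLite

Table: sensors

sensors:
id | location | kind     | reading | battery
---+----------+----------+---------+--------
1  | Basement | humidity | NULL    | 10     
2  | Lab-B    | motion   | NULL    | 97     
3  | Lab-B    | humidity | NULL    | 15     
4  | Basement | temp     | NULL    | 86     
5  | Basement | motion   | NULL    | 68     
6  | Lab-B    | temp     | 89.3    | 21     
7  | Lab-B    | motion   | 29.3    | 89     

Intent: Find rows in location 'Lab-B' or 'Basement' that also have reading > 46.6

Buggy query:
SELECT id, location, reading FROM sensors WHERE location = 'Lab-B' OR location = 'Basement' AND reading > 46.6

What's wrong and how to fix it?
Bug: AND binds tighter than OR, so this parses as location = 'Lab-B' OR (location = 'Basement' AND reading > 46.6)

Fix: Add parentheses around the OR so the AND applies to both alternatives

Corrected query:
SELECT id, location, reading FROM sensors WHERE (location = 'Lab-B' OR location = 'Basement') AND reading > 46.6

Result:
id | location | reading
---+----------+--------
6  | Lab-B    | 89.3   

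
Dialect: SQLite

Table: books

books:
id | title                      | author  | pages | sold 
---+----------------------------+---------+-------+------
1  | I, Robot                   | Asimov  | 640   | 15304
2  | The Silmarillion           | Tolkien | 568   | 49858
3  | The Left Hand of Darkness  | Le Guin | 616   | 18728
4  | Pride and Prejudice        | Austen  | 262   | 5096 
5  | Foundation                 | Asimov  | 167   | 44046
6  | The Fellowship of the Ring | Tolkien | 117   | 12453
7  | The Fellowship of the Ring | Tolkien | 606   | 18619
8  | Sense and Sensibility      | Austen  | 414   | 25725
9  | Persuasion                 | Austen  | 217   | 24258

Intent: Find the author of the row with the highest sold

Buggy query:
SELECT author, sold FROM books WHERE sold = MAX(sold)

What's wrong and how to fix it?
Bug: MAX(sold) is an aggregate and cannot be used directly in WHERE

Fix: Wrap MAX in a scalar subquery so WHERE compares against a single value

Corrected query:
SELECT author, sold FROM books WHERE sold = (SELECT MAX(sold) FROM books)

Result:
author  | sold 
--------+------
Tolkien | 49858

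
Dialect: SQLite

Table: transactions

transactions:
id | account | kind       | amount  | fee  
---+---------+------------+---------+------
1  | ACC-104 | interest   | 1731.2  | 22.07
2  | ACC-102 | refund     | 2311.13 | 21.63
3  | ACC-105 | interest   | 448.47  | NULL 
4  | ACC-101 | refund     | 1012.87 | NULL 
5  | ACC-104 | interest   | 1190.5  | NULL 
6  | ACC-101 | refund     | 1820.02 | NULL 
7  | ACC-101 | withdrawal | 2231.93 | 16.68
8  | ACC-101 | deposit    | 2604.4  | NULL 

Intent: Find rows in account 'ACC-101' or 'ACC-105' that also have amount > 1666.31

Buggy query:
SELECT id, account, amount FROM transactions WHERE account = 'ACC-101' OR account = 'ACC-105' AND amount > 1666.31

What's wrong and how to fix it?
Bug: AND binds tighter than OR, so this parses as account = 'ACC-101' OR (account = 'ACC-105' AND amount > 1666.31)

Fix: Add parentheses around the OR so the AND applies to both alternatives

Corrected query:
SELECT id, account, amount FROM transactions WHERE (account = 'ACC-101' OR account = 'ACC-105') AND amount > 1666.31

Result:
id | account | amount 
---+---------+--------
6  | ACC-101 | 1820.02
7  | ACC-101 | 2231.93
8  | ACC-101 | 2604.4 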